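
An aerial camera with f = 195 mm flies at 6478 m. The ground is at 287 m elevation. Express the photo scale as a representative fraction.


scale = f / (H - h) = 195 mm / 6191 m = 195 / 6191000 = 1:31749

1:31749


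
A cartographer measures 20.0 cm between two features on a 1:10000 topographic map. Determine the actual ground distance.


ground = 20.0 cm * 10000 / 100 = 2000.0 m = 2.0 km

2.0 km


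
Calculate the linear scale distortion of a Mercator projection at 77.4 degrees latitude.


SF = 1 / cos(77.4) = 1 / 0.218143 = 4.584

4.584


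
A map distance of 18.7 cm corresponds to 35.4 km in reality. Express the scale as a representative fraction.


ground = 35.4 km = 3540000 cm; RF denominator = ground / map = 3540000 / 18.7 ≈ 189305; RF = 1:189305

1:189305


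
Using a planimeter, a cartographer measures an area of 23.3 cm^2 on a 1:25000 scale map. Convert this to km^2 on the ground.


ground_area = 23.3 * (25000/100)^2 = 1456250.0 m^2 = 1.45625 km^2 ≈ 1.456 km^2

1.456 km^2


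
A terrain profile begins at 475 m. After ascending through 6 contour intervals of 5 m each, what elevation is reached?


elevation = 475 + 6 * 5 = 505 m

505 m


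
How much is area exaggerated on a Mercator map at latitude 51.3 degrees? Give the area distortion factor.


area_distortion = 1/cos^2(51.3) = 2.558

2.558


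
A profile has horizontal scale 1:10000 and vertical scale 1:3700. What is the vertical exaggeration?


VE = horizontal_scale / vertical_scale = 10000 / 3700 ≈ 2.7

2.7x


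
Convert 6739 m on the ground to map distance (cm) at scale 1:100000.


map_cm = 6739 * 100 / 100000 = 6.739 cm ≈ 6.74 cm

6.74 cm


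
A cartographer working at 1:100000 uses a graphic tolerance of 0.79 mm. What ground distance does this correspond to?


ground = 0.79 mm * 100000 / 1000 = 79.0 m

79.0 m


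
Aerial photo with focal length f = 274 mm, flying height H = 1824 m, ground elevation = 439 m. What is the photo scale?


scale = f / (H - h) = 274 mm / 1385 m = 274 / 1385000 = 1:5055

1:5055


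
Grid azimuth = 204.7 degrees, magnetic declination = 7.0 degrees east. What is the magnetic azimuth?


magnetic azimuth = grid azimuth - declination (east +ve)
mag_az = 204.7 - 7.0 = 197.7 degrees

197.7 degrees


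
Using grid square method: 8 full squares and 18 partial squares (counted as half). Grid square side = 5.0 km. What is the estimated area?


effective squares = 8 + 18 * 0.5 = 17.0
area = 17.0 * 25.0 = 425.0 km^2

425.0 km^2


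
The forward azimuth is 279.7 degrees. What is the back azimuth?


back azimuth = (279.7 + 180) mod 360 = 99.7 degrees

99.7 degrees


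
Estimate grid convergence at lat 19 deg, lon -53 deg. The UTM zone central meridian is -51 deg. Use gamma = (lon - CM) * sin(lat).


gamma = (-53 - -51) * sin(19) = -2 * 0.325568 = -0.651 degrees

-0.651 degrees


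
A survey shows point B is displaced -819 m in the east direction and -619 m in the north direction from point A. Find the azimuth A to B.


az = atan2(-819, -619) = -127.1 deg
adjusted to 0-360: 232.9 degrees

232.9 degrees


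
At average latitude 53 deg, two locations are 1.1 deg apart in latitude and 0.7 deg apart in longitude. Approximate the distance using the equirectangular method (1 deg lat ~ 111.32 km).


dlat_km = 1.1 * 111.32 = 122.452
dlon_km = 0.7 * 111.32 * cos(53) ≈ 46.896
dist = sqrt(122.452^2 + 46.896^2) ≈ 131.1 km

131.1 km


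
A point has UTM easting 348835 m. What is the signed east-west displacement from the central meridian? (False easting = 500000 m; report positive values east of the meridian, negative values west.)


displacement = 348835 - 500000 = -151165 m

-151165 m


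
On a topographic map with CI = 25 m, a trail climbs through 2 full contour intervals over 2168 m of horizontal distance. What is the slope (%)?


elevation change = 2 * 25 = 50 m
slope = 50 / 2168 * 100 = 2.3%

2.3%


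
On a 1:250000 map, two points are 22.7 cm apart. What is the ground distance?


ground = 22.7 cm * 250000 / 100 = 56750.0 m = 56.75 km

56.75 km


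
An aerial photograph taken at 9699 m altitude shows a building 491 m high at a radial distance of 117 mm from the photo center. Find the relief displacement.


d = h * r / H = 491 * 117 / 9699 = 5.92 mm

5.92 mm


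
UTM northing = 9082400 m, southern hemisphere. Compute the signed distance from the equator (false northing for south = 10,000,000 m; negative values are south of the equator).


For southern: actual = 9082400 - 10000000 = -917600 m

-917600 m


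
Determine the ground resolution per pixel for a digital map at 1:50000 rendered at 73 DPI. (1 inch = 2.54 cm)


pixel_cm = 2.54 / 73 ≈ 0.034795 cm
ground = pixel_cm * 50000 / 100 = 2.54 * 50000 / (73 * 100) = 127000 / 7300 ≈ 17.4 m

17.4 m


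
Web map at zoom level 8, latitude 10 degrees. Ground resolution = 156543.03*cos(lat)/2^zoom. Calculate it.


res = 156543.03 * cos(10) / 2^8 = 156543.03 * 0.98480775 / 256 = 602.21 m/pixel

602.21 m/pixel


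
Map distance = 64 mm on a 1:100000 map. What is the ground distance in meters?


ground = 64 mm * 100000 / 1000 = 6400.0 m

6400.0 m


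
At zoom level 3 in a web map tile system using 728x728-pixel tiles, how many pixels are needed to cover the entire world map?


tiles per axis = 2^3 = 8
total tiles = 8^2 = 64
pixels per axis = 8 * 728 = 5824
total pixels = 5824^2 = 33918976

33918976 pixels


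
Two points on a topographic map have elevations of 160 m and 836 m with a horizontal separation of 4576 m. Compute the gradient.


gradient = (836 - 160) / 4576 = 676 / 4576 = 0.1477

0.1477


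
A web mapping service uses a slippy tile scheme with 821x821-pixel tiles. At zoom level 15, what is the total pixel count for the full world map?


tiles per axis = 2^15 = 32768
total tiles = 32768^2 = 1073741824
pixels per axis = 32768 * 821 = 26902528
total pixels = 26902528^2 = 723746012790784

723746012790784 pixels


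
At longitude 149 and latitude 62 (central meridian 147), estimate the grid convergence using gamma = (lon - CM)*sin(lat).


gamma = (149 - 147) * sin(62) = 2 * 0.882948 = 1.766 degrees

1.766 degrees


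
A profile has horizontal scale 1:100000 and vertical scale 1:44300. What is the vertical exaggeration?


VE = horizontal_scale / vertical_scale = 100000 / 44300 ≈ 2.3

2.3x


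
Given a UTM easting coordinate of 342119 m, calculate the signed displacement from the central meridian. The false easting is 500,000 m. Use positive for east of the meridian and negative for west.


displacement = 342119 - 500000 = -157881 m

-157881 m


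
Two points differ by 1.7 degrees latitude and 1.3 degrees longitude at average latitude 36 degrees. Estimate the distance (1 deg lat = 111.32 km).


dlat_km = 1.7 * 111.32 = 189.244
dlon_km = 1.3 * 111.32 * cos(36) ≈ 117.078
dist = sqrt(189.244^2 + 117.078^2) ≈ 222.5 km

222.5 km


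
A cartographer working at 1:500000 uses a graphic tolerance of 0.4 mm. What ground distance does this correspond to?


ground = 0.4 mm * 500000 / 1000 = 200.0 m

200.0 m


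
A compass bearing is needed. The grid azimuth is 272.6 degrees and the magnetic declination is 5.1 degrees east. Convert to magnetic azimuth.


magnetic azimuth = grid azimuth - declination (east +ve)
mag_az = 272.6 - 5.1 = 267.5 degrees

267.5 degrees


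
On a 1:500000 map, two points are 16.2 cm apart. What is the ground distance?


ground = 16.2 cm * 500000 / 100 = 81000.0 m = 81.0 km

81.0 km


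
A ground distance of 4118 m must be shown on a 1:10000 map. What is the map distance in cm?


map_cm = 4118 * 100 / 10000 = 41.18 cm

41.18 cm


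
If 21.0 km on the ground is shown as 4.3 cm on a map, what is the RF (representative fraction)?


ground = 21.0 km = 2100000 cm; RF denominator = ground / map = 2100000 / 4.3 ≈ 488372; RF = 1:488372

1:488372


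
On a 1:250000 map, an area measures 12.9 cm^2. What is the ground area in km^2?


ground_area = 12.9 * (250000/100)^2 = 80625000.0 m^2 = 80.625 km^2

80.625 km^2


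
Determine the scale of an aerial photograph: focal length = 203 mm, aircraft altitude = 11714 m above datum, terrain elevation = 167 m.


scale = f / (H - h) = 203 mm / 11547 m = 203 / 11547000 = 1:56882

1:56882


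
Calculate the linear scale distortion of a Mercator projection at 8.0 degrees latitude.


SF = 1 / cos(8.0) = 1 / 0.990268 = 1.01

1.01


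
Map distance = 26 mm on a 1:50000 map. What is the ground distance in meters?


ground = 26 mm * 50000 / 1000 = 1300.0 m

1300.0 m


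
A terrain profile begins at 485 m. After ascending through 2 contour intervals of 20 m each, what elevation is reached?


elevation = 485 + 2 * 20 = 525 m

525 m


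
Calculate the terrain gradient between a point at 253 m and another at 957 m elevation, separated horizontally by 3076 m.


gradient = (957 - 253) / 3076 = 704 / 3076 = 0.2289

0.2289


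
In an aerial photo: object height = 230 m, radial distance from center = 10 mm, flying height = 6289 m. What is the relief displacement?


d = h * r / H = 230 * 10 / 6289 = 0.37 mm

0.37 mm


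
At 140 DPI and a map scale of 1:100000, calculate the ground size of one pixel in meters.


pixel_cm = 2.54 / 140 ≈ 0.018143 cm
ground = pixel_cm * 100000 / 100 = 2.54 * 100000 / (140 * 100) = 254000 / 14000 ≈ 18.14 m

18.14 m


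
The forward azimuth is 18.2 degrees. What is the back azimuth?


back azimuth = (18.2 + 180) mod 360 = 198.2 degrees

198.2 degrees


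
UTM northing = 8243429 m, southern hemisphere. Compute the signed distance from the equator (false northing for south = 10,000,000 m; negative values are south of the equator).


For southern: actual = 8243429 - 10000000 = -1756571 m

-1756571 m


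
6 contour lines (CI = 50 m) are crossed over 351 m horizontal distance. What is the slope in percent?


elevation change = 6 * 50 = 300 m
slope = 300 / 351 * 100 = 85.5%

85.5%


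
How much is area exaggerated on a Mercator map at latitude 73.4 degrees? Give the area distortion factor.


area_distortion = 1/cos^2(73.4) = 12.252

12.252


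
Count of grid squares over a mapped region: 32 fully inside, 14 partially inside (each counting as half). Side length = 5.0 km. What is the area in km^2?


effective squares = 32 + 14 * 0.5 = 39.0
area = 39.0 * 25.0 = 975.0 km^2

975.0 km^2


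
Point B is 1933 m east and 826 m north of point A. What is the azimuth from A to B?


az = atan2(1933, 826) = 66.9 deg
adjusted to 0-360: 66.9 degrees

66.9 degrees


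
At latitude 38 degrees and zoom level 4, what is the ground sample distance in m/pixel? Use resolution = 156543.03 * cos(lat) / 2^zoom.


res = 156543.03 * cos(38) / 2^4 = 156543.03 * 0.78801075 / 16 = 7709.85 m/pixel

7709.85 m/pixel


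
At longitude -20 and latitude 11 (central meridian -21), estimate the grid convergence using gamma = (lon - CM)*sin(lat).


gamma = (-20 - -21) * sin(11) = 1 * 0.190809 = 0.191 degrees

0.191 degrees


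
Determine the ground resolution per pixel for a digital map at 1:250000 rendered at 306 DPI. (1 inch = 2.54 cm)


pixel_cm = 2.54 / 306 ≈ 0.008301 cm
ground = pixel_cm * 250000 / 100 = 2.54 * 250000 / (306 * 100) = 635000 / 30600 ≈ 20.75 m

20.75 m


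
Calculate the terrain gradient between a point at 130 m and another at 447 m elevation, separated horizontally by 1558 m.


gradient = (447 - 130) / 1558 = 317 / 1558 = 0.2035

0.2035


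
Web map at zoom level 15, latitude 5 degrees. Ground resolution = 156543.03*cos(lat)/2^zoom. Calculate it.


res = 156543.03 * cos(5) / 2^15 = 156543.03 * 0.9961947 / 32768 = 4.76 m/pixel

4.76 m/pixel


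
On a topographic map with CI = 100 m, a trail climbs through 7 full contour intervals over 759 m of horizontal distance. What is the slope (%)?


elevation change = 7 * 100 = 700 m
slope = 700 / 759 * 100 = 92.2%

92.2%


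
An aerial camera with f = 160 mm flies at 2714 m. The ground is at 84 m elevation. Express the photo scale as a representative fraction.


scale = f / (H - h) = 160 mm / 2630 m = 160 / 2630000 = 1:16438

1:16438


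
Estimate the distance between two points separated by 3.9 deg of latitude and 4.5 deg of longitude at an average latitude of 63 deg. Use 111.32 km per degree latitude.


dlat_km = 3.9 * 111.32 = 434.148
dlon_km = 4.5 * 111.32 * cos(63) ≈ 227.422
dist = sqrt(434.148^2 + 227.422^2) ≈ 490.1 km

490.1 km


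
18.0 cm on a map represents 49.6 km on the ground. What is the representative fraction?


ground = 49.6 km = 4960000 cm; RF denominator = ground / map = 4960000 / 18.0 ≈ 275556; RF = 1:275556

1:275556


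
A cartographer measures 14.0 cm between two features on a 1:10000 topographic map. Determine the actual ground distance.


ground = 14.0 cm * 10000 / 100 = 1400.0 m = 1.4 km

1.4 km


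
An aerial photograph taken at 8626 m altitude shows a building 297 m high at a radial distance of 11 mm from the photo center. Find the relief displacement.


d = h * r / H = 297 * 11 / 8626 = 0.38 mm

0.38 mm


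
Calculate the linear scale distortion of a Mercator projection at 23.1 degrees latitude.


SF = 1 / cos(23.1) = 1 / 0.919821 = 1.087

1.087


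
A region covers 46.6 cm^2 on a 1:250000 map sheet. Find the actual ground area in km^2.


ground_area = 46.6 * (250000/100)^2 = 291250000.0 m^2 = 291.25 km^2

291.25 km^2


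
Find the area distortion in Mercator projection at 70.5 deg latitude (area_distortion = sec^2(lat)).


area_distortion = 1/cos^2(70.5) = 8.974

8.974


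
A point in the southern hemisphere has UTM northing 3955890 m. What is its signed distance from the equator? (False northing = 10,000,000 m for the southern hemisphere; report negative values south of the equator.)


For southern: actual = 3955890 - 10000000 = -6044110 m

-6044110 m


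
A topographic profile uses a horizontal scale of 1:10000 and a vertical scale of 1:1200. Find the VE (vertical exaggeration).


VE = horizontal_scale / vertical_scale = 10000 / 1200 ≈ 8.3

8.3x


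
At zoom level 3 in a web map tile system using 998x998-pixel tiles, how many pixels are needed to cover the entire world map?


tiles per axis = 2^3 = 8
total tiles = 8^2 = 64
pixels per axis = 8 * 998 = 7984
total pixels = 7984^2 = 63744256

63744256 pixels


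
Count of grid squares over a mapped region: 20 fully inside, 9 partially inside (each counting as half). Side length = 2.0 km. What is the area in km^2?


effective squares = 20 + 9 * 0.5 = 24.5
area = 24.5 * 4.0 = 98.0 km^2

98.0 km^2


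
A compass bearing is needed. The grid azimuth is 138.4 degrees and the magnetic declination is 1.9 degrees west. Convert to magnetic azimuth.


magnetic azimuth = grid azimuth - declination (east +ve)
mag_az = 138.4 - -1.9 = 140.3 degrees

140.3 degrees


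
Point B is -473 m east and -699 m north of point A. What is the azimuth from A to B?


az = atan2(-473, -699) = -145.9 deg
adjusted to 0-360: 214.1 degrees

214.1 degrees


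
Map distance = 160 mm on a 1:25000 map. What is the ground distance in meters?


ground = 160 mm * 25000 / 1000 = 4000.0 m

4000.0 m


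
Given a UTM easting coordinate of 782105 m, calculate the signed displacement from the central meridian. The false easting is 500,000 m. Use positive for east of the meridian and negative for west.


displacement = 782105 - 500000 = 282105 m

282105 m


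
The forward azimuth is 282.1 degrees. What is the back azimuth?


back azimuth = (282.1 + 180) mod 360 = 102.1 degrees

102.1 degrees


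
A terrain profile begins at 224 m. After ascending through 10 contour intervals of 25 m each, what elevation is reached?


elevation = 224 + 10 * 25 = 474 m

474 m


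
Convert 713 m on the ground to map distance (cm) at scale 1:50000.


map_cm = 713 * 100 / 50000 = 1.426 cm ≈ 1.43 cm

1.43 cm


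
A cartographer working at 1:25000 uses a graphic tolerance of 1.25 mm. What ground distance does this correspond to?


ground = 1.25 mm * 25000 / 1000 = 31.25 m

31.25 m


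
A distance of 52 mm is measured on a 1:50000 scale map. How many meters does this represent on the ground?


ground = 52 mm * 50000 / 1000 = 2600.0 m

2600.0 m


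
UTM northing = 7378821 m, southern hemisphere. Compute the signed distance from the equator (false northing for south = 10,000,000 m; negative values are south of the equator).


For southern: actual = 7378821 - 10000000 = -2621179 m

-2621179 m


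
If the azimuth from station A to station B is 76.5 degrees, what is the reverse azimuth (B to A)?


back azimuth = (76.5 + 180) mod 360 = 256.5 degrees

256.5 degrees


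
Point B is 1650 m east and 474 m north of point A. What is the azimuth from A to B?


az = atan2(1650, 474) = 74.0 deg
adjusted to 0-360: 74.0 degrees

74.0 degrees


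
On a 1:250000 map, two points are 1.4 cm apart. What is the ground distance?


ground = 1.4 cm * 250000 / 100 = 3500.0 m = 3.5 km

3.5 km


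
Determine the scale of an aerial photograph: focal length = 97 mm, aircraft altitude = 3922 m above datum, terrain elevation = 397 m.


scale = f / (H - h) = 97 mm / 3525 m = 97 / 3525000 = 1:36340

1:36340


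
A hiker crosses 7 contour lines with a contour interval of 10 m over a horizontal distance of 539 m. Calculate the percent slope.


elevation change = 7 * 10 = 70 m
slope = 70 / 539 * 100 = 13.0%

13.0%


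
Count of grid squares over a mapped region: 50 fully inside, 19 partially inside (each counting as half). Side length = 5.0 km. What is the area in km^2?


effective squares = 50 + 19 * 0.5 = 59.5
area = 59.5 * 25.0 = 1487.5 km^2

1487.5 km^2


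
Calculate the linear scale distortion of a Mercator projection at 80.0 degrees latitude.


SF = 1 / cos(80.0) = 1 / 0.173648 = 5.759

5.759


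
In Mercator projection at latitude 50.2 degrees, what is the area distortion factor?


area_distortion = 1/cos^2(50.2) = 2.441

2.441


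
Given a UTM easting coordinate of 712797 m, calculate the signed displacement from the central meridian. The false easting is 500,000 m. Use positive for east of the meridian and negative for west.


displacement = 712797 - 500000 = 212797 m

212797 m


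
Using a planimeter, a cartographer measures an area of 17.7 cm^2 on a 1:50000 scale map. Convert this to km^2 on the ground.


ground_area = 17.7 * (50000/100)^2 = 4425000.0 m^2 = 4.425 km^2

4.425 km^2


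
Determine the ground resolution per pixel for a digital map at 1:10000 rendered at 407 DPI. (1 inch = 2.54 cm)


pixel_cm = 2.54 / 407 ≈ 0.006241 cm
ground = pixel_cm * 10000 / 100 = 2.54 * 10000 / (407 * 100) = 25400 / 40700 ≈ 0.62 m

0.62 m


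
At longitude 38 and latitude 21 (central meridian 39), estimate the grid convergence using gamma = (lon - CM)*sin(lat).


gamma = (38 - 39) * sin(21) = -1 * 0.358368 = -0.358 degrees

-0.358 degrees


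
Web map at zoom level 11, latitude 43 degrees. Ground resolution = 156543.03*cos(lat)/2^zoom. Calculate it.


res = 156543.03 * cos(43) / 2^11 = 156543.03 * 0.7313537 / 2048 = 55.9 m/pixel

55.9 m/pixel


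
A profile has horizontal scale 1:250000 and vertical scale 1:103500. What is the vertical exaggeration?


VE = horizontal_scale / vertical_scale = 250000 / 103500 ≈ 2.4

2.4x


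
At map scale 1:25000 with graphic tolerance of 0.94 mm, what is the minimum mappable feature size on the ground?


ground = 0.94 mm * 25000 / 1000 = 23.5 m

23.5 m


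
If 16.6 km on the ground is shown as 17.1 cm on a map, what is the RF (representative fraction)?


ground = 16.6 km = 1660000 cm; RF denominator = ground / map = 1660000 / 17.1 ≈ 97076; RF = 1:97076

1:97076


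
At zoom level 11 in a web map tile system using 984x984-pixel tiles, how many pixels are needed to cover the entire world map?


tiles per axis = 2^11 = 2048
total tiles = 2048^2 = 4194304
pixels per axis = 2048 * 984 = 2015232
total pixels = 2015232^2 = 4061160013824

4061160013824 pixels


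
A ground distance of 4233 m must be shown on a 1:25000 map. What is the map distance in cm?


map_cm = 4233 * 100 / 25000 = 16.932 cm ≈ 16.93 cm

16.93 cm


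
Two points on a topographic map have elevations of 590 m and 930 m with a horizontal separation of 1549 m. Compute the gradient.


gradient = (930 - 590) / 1549 = 340 / 1549 = 0.2195

0.2195


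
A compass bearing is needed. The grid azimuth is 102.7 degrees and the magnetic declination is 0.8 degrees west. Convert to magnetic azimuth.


magnetic azimuth = grid azimuth - declination (east +ve)
mag_az = 102.7 - -0.8 = 103.5 degrees

103.5 degrees


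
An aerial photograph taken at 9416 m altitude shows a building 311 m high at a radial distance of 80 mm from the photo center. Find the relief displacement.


d = h * r / H = 311 * 80 / 9416 = 2.64 mm

2.64 mm


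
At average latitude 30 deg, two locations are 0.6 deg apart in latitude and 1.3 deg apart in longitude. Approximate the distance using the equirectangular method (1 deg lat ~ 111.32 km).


dlat_km = 0.6 * 111.32 = 66.792
dlon_km = 1.3 * 111.32 * cos(30) ≈ 125.328
dist = sqrt(66.792^2 + 125.328^2) ≈ 142.0 km

142.0 km


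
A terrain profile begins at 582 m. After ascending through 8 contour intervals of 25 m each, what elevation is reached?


elevation = 582 + 8 * 25 = 782 m

782 m


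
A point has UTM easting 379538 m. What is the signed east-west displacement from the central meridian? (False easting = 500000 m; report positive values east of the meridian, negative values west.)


displacement = 379538 - 500000 = -120462 m

-120462 m


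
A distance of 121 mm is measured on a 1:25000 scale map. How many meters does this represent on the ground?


ground = 121 mm * 25000 / 1000 = 3025.0 m

3025.0 m


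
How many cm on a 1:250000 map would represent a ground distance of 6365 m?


map_cm = 6365 * 100 / 250000 = 2.546 cm ≈ 2.55 cm

2.55 cm


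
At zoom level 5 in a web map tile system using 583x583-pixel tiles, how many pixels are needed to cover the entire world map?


tiles per axis = 2^5 = 32
total tiles = 32^2 = 1024
pixels per axis = 32 * 583 = 18656
total pixels = 18656^2 = 348046336

348046336 pixels


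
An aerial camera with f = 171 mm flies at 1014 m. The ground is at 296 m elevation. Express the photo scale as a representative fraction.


scale = f / (H - h) = 171 mm / 718 m = 171 / 718000 = 1:4199

1:4199


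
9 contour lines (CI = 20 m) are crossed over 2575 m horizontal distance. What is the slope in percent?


elevation change = 9 * 20 = 180 m
slope = 180 / 2575 * 100 = 7.0%

7.0%


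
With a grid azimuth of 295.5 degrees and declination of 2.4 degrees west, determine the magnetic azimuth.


magnetic azimuth = grid azimuth - declination (east +ve)
mag_az = 295.5 - -2.4 = 297.9 degrees

297.9 degrees


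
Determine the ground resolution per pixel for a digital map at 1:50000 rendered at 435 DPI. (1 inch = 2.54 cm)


pixel_cm = 2.54 / 435 ≈ 0.005839 cm
ground = pixel_cm * 50000 / 100 = 2.54 * 50000 / (435 * 100) = 127000 / 43500 ≈ 2.92 m

2.92 m


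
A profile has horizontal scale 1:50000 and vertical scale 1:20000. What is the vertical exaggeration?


VE = horizontal_scale / vertical_scale = 50000 / 20000 = 2.5

2.5x


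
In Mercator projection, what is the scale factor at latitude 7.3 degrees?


SF = 1 / cos(7.3) = 1 / 0.991894 = 1.008

1.008


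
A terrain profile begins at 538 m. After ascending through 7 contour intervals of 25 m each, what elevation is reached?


elevation = 538 + 7 * 25 = 713 m

713 m


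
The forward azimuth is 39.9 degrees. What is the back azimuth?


back azimuth = (39.9 + 180) mod 360 = 219.9 degrees

219.9 degrees


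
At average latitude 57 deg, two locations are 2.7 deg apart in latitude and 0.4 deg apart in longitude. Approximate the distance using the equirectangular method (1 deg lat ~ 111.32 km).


dlat_km = 2.7 * 111.32 = 300.564
dlon_km = 0.4 * 111.32 * cos(57) ≈ 24.252
dist = sqrt(300.564^2 + 24.252^2) ≈ 301.5 km

301.5 km


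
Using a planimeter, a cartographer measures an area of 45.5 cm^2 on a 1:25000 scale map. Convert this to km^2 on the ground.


ground_area = 45.5 * (25000/100)^2 = 2843750.0 m^2 = 2.84375 km^2 ≈ 2.844 km^2

2.844 km^2


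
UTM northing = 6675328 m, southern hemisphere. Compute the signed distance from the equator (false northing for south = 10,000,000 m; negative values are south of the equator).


For southern: actual = 6675328 - 10000000 = -3324672 m

-3324672 m


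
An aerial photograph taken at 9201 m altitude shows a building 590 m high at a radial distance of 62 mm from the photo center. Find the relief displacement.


d = h * r / H = 590 * 62 / 9201 = 3.98 mm

3.98 mm


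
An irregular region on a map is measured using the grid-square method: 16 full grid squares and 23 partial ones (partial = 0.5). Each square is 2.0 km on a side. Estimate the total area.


effective squares = 16 + 23 * 0.5 = 27.5
area = 27.5 * 4.0 = 110.0 km^2

110.0 km^2


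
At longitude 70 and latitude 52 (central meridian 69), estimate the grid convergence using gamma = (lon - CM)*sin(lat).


gamma = (70 - 69) * sin(52) = 1 * 0.788011 = 0.788 degrees

0.788 degrees


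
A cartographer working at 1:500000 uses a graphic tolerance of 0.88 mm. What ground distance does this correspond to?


ground = 0.88 mm * 500000 / 1000 = 440.0 m

440.0 m


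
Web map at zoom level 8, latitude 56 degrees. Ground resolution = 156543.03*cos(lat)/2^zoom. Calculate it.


res = 156543.03 * cos(56) / 2^8 = 156543.03 * 0.5591929 / 256 = 341.94 m/pixel

341.94 m/pixel


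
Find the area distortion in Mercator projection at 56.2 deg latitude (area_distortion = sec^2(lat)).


area_distortion = 1/cos^2(56.2) = 3.231

3.231


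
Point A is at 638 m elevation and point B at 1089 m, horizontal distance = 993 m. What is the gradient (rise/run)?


gradient = (1089 - 638) / 993 = 451 / 993 = 0.4542

0.4542


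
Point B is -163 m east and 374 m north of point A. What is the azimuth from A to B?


az = atan2(-163, 374) = -23.5 deg
adjusted to 0-360: 336.5 degrees

336.5 degrees


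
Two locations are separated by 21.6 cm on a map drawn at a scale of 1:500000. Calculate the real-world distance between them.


ground = 21.6 cm * 500000 / 100 = 108000.0 m = 108.0 km

108.0 km


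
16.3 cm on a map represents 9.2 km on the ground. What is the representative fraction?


ground = 9.2 km = 920000 cm; RF denominator = ground / map = 920000 / 16.3 ≈ 56442; RF = 1:56442

1:56442


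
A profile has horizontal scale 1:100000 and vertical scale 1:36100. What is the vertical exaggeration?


VE = horizontal_scale / vertical_scale = 100000 / 36100 ≈ 2.8

2.8x


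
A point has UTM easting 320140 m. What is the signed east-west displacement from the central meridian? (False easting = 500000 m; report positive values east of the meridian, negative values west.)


displacement = 320140 - 500000 = -179860 m

-179860 m


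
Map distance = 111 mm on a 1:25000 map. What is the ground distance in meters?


ground = 111 mm * 25000 / 1000 = 2775.0 m

2775.0 m


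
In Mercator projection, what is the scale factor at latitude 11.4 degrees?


SF = 1 / cos(11.4) = 1 / 0.980271 = 1.02

1.02


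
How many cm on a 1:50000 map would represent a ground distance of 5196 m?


map_cm = 5196 * 100 / 50000 = 10.392 cm ≈ 10.39 cm

10.39 cm


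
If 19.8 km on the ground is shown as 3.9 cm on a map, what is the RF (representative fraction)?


ground = 19.8 km = 1980000 cm; RF denominator = ground / map = 1980000 / 3.9 ≈ 507692; RF = 1:507692

1:507692


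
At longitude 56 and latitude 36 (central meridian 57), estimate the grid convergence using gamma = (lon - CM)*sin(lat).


gamma = (56 - 57) * sin(36) = -1 * 0.587785 = -0.588 degrees

-0.588 degrees


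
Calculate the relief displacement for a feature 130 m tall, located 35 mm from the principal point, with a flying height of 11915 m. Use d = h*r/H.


d = h * r / H = 130 * 35 / 11915 = 0.38 mm

0.38 mm


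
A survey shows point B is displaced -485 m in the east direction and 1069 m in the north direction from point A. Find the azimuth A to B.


az = atan2(-485, 1069) = -24.4 deg
adjusted to 0-360: 335.6 degrees

335.6 degrees


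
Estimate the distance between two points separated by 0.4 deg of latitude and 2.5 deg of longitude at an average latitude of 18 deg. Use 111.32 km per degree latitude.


dlat_km = 0.4 * 111.32 = 44.528
dlon_km = 2.5 * 111.32 * cos(18) ≈ 264.679
dist = sqrt(44.528^2 + 264.679^2) ≈ 268.4 km

268.4 km


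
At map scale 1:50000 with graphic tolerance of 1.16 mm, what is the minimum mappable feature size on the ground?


ground = 1.16 mm * 50000 / 1000 = 58.0 m

58.0 m


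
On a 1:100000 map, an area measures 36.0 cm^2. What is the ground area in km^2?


ground_area = 36.0 * (100000/100)^2 = 36000000.0 m^2 = 36.0 km^2

36.0 km^2


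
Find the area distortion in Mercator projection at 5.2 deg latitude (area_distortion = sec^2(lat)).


area_distortion = 1/cos^2(5.2) = 1.008

1.008


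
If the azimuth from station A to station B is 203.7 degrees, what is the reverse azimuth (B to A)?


back azimuth = (203.7 + 180) mod 360 = 23.7 degrees

23.7 degrees


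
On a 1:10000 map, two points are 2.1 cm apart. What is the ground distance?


ground = 2.1 cm * 10000 / 100 = 210.0 m

210.0 m


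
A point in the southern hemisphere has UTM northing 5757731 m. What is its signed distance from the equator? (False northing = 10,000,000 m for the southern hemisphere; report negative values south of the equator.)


For southern: actual = 5757731 - 10000000 = -4242269 m

-4242269 m


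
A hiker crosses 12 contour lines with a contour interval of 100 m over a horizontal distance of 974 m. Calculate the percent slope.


elevation change = 12 * 100 = 1200 m
slope = 1200 / 974 * 100 = 123.2%

123.2%


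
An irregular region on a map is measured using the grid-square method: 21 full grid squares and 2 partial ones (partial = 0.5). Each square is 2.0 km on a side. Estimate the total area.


effective squares = 21 + 2 * 0.5 = 22.0
area = 22.0 * 4.0 = 88.0 km^2

88.0 km^2


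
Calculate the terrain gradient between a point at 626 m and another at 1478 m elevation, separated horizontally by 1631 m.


gradient = (1478 - 626) / 1631 = 852 / 1631 = 0.5224

0.5224


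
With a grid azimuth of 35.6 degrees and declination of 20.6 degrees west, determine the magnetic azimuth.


magnetic azimuth = grid azimuth - declination (east +ve)
mag_az = 35.6 - -20.6 = 56.2 degrees

56.2 degrees


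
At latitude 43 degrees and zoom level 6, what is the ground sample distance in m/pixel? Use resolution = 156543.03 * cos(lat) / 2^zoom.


res = 156543.03 * cos(43) / 2^6 = 156543.03 * 0.7313537 / 64 = 1788.88 m/pixel

1788.88 m/pixel


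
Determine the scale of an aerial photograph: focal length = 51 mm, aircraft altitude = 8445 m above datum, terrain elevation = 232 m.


scale = f / (H - h) = 51 mm / 8213 m = 51 / 8213000 = 1:161039

1:161039


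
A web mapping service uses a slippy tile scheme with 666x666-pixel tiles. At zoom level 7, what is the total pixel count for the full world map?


tiles per axis = 2^7 = 128
total tiles = 128^2 = 16384
pixels per axis = 128 * 666 = 85248
total pixels = 85248^2 = 7267221504

7267221504 pixels


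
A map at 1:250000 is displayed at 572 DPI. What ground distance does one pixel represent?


pixel_cm = 2.54 / 572 ≈ 0.004441 cm
ground = pixel_cm * 250000 / 100 = 2.54 * 250000 / (572 * 100) = 635000 / 57200 ≈ 11.1 m

11.1 m


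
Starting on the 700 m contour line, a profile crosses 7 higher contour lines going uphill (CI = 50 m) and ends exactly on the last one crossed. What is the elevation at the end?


elevation = 700 + 7 * 50 = 1050 m

1050 m


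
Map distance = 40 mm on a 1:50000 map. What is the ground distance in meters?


ground = 40 mm * 50000 / 1000 = 2000.0 m

2000.0 m


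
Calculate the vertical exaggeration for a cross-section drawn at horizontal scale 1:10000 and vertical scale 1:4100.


VE = horizontal_scale / vertical_scale = 10000 / 4100 ≈ 2.4

2.4x


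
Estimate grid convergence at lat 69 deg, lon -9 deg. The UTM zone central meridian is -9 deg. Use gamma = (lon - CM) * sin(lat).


gamma = (-9 - -9) * sin(69) = 0 * 0.93358 = 0.0 degrees

0.0 degrees


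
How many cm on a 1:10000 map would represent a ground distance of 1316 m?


map_cm = 1316 * 100 / 10000 = 13.16 cm

13.16 cm


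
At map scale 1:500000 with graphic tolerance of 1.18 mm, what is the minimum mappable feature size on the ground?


ground = 1.18 mm * 500000 / 1000 = 590.0 m

590.0 m


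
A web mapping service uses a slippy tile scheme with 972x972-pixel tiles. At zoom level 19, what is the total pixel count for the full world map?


tiles per axis = 2^19 = 524288
total tiles = 524288^2 = 274877906944
pixels per axis = 524288 * 972 = 509607936
total pixels = 509607936^2 = 259700248434180096

259700248434180096 pixels


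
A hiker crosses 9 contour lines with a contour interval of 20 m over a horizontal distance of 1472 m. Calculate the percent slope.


elevation change = 9 * 20 = 180 m
slope = 180 / 1472 * 100 = 12.2%

12.2%


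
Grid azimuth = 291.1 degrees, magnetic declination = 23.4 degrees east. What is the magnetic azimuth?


magnetic azimuth = grid azimuth - declination (east +ve)
mag_az = 291.1 - 23.4 = 267.7 degrees

267.7 degrees


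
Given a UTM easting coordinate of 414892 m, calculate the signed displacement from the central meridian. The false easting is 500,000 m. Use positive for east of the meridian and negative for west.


displacement = 414892 - 500000 = -85108 m

-85108 m


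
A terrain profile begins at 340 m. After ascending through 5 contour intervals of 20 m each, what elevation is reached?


elevation = 340 + 5 * 20 = 440 m

440 m


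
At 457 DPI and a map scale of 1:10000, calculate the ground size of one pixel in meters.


pixel_cm = 2.54 / 457 ≈ 0.005558 cm
ground = pixel_cm * 10000 / 100 = 2.54 * 10000 / (457 * 100) = 25400 / 45700 ≈ 0.56 m

0.56 m


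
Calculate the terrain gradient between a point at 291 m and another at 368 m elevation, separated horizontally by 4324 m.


gradient = (368 - 291) / 4324 = 77 / 4324 = 0.0178

0.0178


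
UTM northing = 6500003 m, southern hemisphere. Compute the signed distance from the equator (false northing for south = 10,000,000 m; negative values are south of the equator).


For southern: actual = 6500003 - 10000000 = -3499997 m

-3499997 m


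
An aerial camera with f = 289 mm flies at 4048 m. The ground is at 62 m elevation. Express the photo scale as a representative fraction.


scale = f / (H - h) = 289 mm / 3986 m = 289 / 3986000 = 1:13792

1:13792


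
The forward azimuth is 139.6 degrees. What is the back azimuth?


back azimuth = (139.6 + 180) mod 360 = 319.6 degrees

319.6 degrees


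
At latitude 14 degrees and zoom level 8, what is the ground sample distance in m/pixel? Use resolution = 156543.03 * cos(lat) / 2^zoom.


res = 156543.03 * cos(14) / 2^8 = 156543.03 * 0.97029573 / 256 = 593.33 m/pixel

593.33 m/pixel


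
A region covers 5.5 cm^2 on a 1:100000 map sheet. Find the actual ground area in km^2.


ground_area = 5.5 * (100000/100)^2 = 5500000.0 m^2 = 5.5 km^2

5.5 km^2


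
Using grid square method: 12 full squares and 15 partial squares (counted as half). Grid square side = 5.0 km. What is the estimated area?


effective squares = 12 + 15 * 0.5 = 19.5
area = 19.5 * 25.0 = 487.5 km^2

487.5 km^2


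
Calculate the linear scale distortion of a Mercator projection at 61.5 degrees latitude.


SF = 1 / cos(61.5) = 1 / 0.477159 = 2.096

2.096


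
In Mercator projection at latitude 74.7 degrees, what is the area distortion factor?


area_distortion = 1/cos^2(74.7) = 14.362

14.362


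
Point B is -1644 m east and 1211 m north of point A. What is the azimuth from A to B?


az = atan2(-1644, 1211) = -53.6 deg
adjusted to 0-360: 306.4 degrees

306.4 degrees


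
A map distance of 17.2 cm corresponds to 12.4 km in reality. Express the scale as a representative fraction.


ground = 12.4 km = 1240000 cm; RF denominator = ground / map = 1240000 / 17.2 ≈ 72093; RF = 1:72093

1:72093


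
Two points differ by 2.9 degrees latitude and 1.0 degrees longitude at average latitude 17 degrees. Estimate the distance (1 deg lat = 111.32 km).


dlat_km = 2.9 * 111.32 = 322.828
dlon_km = 1.0 * 111.32 * cos(17) ≈ 106.456
dist = sqrt(322.828^2 + 106.456^2) ≈ 339.9 km

339.9 km


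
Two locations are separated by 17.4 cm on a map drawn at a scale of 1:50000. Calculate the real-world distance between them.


ground = 17.4 cm * 50000 / 100 = 8700.0 m = 8.7 km

8.7 km


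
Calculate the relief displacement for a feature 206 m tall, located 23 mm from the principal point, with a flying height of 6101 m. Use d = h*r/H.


d = h * r / H = 206 * 23 / 6101 = 0.78 mm

0.78 mm


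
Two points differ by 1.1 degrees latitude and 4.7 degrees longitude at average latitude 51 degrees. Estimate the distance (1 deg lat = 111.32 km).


dlat_km = 1.1 * 111.32 = 122.452
dlon_km = 4.7 * 111.32 * cos(51) ≈ 329.263
dist = sqrt(122.452^2 + 329.263^2) ≈ 351.3 km

351.3 km


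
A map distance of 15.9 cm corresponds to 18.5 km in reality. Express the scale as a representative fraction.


ground = 18.5 km = 1850000 cm; RF denominator = ground / map = 1850000 / 15.9 ≈ 116352; RF = 1:116352

1:116352


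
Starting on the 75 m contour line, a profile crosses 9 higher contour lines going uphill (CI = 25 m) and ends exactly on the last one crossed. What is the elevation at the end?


elevation = 75 + 9 * 25 = 300 m

300 m


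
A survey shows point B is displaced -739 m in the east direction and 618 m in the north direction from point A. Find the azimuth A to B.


az = atan2(-739, 618) = -50.1 deg
adjusted to 0-360: 309.9 degrees

309.9 degrees


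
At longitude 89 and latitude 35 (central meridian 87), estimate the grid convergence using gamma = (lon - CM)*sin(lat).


gamma = (89 - 87) * sin(35) = 2 * 0.573576 = 1.147 degrees

1.147 degrees


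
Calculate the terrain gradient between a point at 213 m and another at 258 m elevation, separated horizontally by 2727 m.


gradient = (258 - 213) / 2727 = 45 / 2727 = 0.0165

0.0165


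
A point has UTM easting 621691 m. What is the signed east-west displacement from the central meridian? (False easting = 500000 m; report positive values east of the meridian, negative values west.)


displacement = 621691 - 500000 = 121691 m

121691 m


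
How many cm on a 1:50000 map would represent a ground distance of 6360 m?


map_cm = 6360 * 100 / 50000 = 12.72 cm

12.72 cm


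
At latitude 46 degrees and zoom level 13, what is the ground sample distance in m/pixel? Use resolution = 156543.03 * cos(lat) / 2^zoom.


res = 156543.03 * cos(46) / 2^13 = 156543.03 * 0.69465837 / 8192 = 13.27 m/pixel

13.27 m/pixel


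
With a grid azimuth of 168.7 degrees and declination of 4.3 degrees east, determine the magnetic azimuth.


magnetic azimuth = grid azimuth - declination (east +ve)
mag_az = 168.7 - 4.3 = 164.4 degrees

164.4 degrees


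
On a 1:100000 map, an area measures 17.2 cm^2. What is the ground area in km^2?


ground_area = 17.2 * (100000/100)^2 = 17200000.0 m^2 = 17.2 km^2

17.2 km^2
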